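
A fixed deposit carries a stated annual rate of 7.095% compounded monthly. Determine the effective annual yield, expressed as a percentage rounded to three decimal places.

7.330%

EAR = (1 + 0.07095/12)^12 − 1.
= (1 + 0.005913)^12 − 1 = 1.073303 − 1 = 7.330%.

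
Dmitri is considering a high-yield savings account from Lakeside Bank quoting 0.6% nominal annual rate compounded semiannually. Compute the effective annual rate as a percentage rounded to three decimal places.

0.601%

EAR = (1 + 0.006/2)^2 − 1.
= (1 + 0.003000)^2 − 1 = 1.006009 − 1 = 0.601%.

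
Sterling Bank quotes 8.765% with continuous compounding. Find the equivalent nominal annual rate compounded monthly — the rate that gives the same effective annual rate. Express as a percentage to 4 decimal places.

EAR under continuous compounding: e^0.08765 − 1 = 0.091606.
Solve (1 + r/12)^12 = 1.091606: r/12 = 1.091606^(1/12) − 1 = 0.007331, so r = 0.087971 = 8.7971%.

8.7971%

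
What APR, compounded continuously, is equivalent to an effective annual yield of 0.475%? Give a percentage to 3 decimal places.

0.474%

Continuous: nominal r satisfies e^r − 1 = 0.00475.
r = ln(1 + 0.00475) = ln(1.00475) = 0.004739 = 0.474%.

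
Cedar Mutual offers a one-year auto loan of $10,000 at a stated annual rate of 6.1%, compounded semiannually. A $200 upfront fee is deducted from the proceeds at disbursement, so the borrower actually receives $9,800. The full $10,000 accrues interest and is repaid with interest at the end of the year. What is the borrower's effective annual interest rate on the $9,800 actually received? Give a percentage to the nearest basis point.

8.36%

Amount owed after one year: 10,000 × (1 + 0.061/2)^2 = 10,000 × 1.061930 = $10,619.30.
Effective rate on net proceeds: 10,619.30 / 9,800 − 1 = 0.083602 = 8.36%.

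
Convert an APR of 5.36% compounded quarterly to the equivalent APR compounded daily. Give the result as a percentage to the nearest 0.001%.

5.325%

EAR = (1 + 0.0536/4)^4 − 1 = 0.054687.
Solve (1 + r/365)^365 = 1.054687: r/365 = 1.054687^(1/365) − 1 = 0.000146, so r = 0.053248 = 5.325%.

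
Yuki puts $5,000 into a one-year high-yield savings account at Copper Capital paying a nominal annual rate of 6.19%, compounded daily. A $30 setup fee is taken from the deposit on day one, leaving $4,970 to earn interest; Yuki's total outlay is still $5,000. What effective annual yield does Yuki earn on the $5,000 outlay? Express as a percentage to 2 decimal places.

Value after one year: 4,970 × (1 + 0.0619/365)^365 = 4,970 × 1.063850 = $5,287.34.
Effective yield on the $5,000 outlay: 5,287.34 / 5,000 − 1 = 0.057467 = 5.75%.

5.75%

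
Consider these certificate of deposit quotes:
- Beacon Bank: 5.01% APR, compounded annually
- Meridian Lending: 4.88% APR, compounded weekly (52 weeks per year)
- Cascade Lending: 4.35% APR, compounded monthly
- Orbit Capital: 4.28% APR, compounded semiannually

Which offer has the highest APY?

Beacon Bank: compounded annually, EAR = 5.010%
Meridian Lending: (1 + 0.0488/52)^52 − 1 = 4.999%
Cascade Lending: (1 + 0.0435/12)^12 − 1 = 4.438%
Orbit Capital: (1 + 0.0428/2)^2 − 1 = 4.326%
The highest effective annual rate is Beacon Bank at 5.010%.

Beacon Bank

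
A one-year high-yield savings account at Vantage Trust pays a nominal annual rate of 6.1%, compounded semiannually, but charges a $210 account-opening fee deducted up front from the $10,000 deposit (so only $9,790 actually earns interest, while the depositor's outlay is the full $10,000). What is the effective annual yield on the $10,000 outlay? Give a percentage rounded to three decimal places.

Value after one year: 9,790 × (1 + 0.061/2)^2 = 9,790 × 1.061930 = $10,396.30.
Effective yield on the $10,000 outlay: 10,396.30 / 10,000 − 1 = 0.039630 = 3.963%.

3.963%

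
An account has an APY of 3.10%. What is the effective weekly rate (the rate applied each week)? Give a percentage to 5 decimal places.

0.05873%

The per-week rate i satisfies (1 + i)^52 = 1 + 0.0310.
i = 1.0310^(1/52) − 1 = 0.0005873 = 0.05873%.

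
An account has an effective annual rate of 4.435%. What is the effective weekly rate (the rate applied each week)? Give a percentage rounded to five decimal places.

The per-week rate i satisfies (1 + i)^52 = 1 + 0.04435.
i = 1.04435^(1/52) − 1 = 0.0008349 = 0.08349%.

0.08349%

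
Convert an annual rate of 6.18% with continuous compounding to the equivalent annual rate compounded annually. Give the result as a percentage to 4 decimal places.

6.3750%

EAR under continuous compounding: e^0.0618 − 1 = 0.063750.
Compounded annually, the equivalent nominal rate is the EAR itself: 6.3750%.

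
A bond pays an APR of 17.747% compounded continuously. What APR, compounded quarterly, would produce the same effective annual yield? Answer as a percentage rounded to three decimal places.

18.147%

EAR under continuous compounding: e^0.17747 − 1 = 0.194192.
Solve (1 + r/4)^4 = 1.194192: r/4 = 1.194192^(1/4) − 1 = 0.045366, so r = 0.181466 = 18.147%.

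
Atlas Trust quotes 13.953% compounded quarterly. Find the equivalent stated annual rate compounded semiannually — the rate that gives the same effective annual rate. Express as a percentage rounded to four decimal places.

EAR = (1 + 0.13953/4)^4 − 1 = 0.147002.
Solve (1 + r/2)^2 = 1.147002: r/2 = 1.147002^(1/2) − 1 = 0.070982, so r = 0.141964 = 14.1964%.

14.1964%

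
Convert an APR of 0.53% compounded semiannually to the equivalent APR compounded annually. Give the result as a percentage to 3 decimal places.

EAR = (1 + 0.0053/2)^2 − 1 = 0.005307.
Compounded annually, the equivalent nominal rate is the EAR itself: 0.531%.

0.531%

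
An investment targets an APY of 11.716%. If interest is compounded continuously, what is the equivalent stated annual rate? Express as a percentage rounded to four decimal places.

Continuous: nominal r satisfies e^r − 1 = 0.11716.
r = ln(1 + 0.11716) = ln(1.11716) = 0.110790 = 11.0790%.

11.0790%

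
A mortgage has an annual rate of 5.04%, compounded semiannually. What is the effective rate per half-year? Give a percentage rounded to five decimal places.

2.52000%

With a nominal annual rate compounded semiannually, the periodic rate is the nominal rate divided by 2.
i = 0.0504 / 2 = 0.0252000 = 2.52000%.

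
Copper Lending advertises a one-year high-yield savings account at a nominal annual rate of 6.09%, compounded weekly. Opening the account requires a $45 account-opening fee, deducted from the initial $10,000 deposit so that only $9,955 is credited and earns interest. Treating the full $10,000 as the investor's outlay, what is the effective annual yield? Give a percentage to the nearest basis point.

5.80%

Value after one year: 9,955 × (1 + 0.0609/52)^52 = 9,955 × 1.062755 = $10,579.72.
Effective yield on the $10,000 outlay: 10,579.72 / 10,000 − 1 = 0.057972 = 5.80%.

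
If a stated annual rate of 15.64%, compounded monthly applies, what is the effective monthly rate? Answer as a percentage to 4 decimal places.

With a nominal annual rate compounded monthly, the periodic rate is the nominal rate divided by 12.
i = 0.1564 / 12 = 0.0130333 = 1.3033%.

1.3033%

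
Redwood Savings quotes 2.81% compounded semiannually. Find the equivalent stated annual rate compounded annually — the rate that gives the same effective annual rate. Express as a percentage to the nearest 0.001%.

2.830%

EAR = (1 + 0.0281/2)^2 − 1 = 0.028297.
Compounded annually, the equivalent nominal rate is the EAR itself: 2.830%.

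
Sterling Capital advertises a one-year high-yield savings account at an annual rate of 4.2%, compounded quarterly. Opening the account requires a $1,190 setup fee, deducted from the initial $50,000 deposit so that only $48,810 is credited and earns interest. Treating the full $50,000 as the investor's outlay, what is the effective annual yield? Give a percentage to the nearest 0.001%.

Value after one year: 48,810 × (1 + 0.042/4)^4 = 48,810 × 1.042666 = $50,892.53.
Effective yield on the $50,000 outlay: 50,892.53 / 50,000 − 1 = 0.017851 = 1.785%.

1.785%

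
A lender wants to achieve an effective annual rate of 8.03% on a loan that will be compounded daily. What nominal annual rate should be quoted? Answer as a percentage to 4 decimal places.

(1 + r/365)^365 − 1 = 0.0803, so 1 + r/365 = 1.0803^(1/365).
r/365 = 0.000212, so r = 0.077247 = 7.7247%.

7.7247%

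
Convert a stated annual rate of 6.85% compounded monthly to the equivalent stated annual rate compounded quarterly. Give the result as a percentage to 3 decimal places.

6.889%

EAR = (1 + 0.0685/12)^12 − 1 = 0.070692.
Solve (1 + r/4)^4 = 1.070692: r/4 = 1.070692^(1/4) − 1 = 0.017223, so r = 0.068892 = 6.889%.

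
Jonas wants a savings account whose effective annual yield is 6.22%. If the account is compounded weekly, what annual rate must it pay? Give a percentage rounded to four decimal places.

(1 + r/52)^52 − 1 = 0.0622, so 1 + r/52 = 1.0622^(1/52).
r/52 = 0.001161, so r = 0.060377 = 6.0377%.

6.0377%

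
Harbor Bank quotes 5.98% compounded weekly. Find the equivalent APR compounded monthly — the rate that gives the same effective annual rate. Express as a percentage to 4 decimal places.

5.9915%

EAR = (1 + 0.0598/52)^52 − 1 = 0.061588.
Solve (1 + r/12)^12 = 1.061588: r/12 = 1.061588^(1/12) − 1 = 0.004993, so r = 0.059915 = 5.9915%.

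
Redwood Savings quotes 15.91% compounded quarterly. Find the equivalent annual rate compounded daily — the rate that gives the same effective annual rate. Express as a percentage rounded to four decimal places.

EAR = (1 + 0.1591/4)^4 − 1 = 0.168847.
Solve (1 + r/365)^365 = 1.168847: r/365 = 1.168847^(1/365) − 1 = 0.000428, so r = 0.156051 = 15.6051%.

15.6051%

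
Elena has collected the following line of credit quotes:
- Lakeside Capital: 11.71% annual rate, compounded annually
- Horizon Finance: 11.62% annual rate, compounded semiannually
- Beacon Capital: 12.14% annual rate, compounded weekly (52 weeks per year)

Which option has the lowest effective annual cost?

Lakeside Capital

Lakeside Capital: compounded annually, EAR = 11.710%
Horizon Finance: (1 + 0.1162/2)^2 − 1 = 11.958%
Beacon Capital: (1 + 0.1214/52)^52 − 1 = 12.892%
The lowest effective annual rate is Lakeside Capital at 11.710%.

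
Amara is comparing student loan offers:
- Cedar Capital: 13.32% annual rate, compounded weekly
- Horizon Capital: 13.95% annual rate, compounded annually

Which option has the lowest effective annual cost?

Horizon Capital

Cedar Capital: (1 + 0.1332/52)^52 − 1 = 14.228%
Horizon Capital: compounded annually, EAR = 13.950%
The lowest effective annual rate is Horizon Capital at 13.950%.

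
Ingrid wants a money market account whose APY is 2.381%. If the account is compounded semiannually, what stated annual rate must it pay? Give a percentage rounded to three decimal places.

(1 + r/2)^2 − 1 = 0.02381, so 1 + r/2 = 1.02381^(1/2).
r/2 = 0.011835, so r = 0.023670 = 2.367%.

2.367%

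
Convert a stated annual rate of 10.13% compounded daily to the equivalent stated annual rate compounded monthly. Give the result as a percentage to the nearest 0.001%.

EAR = (1 + 0.1013/365)^365 − 1 = 0.106593.
Solve (1 + r/12)^12 = 1.106593: r/12 = 1.106593^(1/12) − 1 = 0.008476, so r = 0.101715 = 10.171%.

10.171%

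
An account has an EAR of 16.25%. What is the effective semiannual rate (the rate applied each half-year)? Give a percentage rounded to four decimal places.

7.8193%

The per-half-year rate i satisfies (1 + i)^2 = 1 + 0.1625.
i = 1.1625^(1/2) − 1 = 0.0781929 = 7.8193%.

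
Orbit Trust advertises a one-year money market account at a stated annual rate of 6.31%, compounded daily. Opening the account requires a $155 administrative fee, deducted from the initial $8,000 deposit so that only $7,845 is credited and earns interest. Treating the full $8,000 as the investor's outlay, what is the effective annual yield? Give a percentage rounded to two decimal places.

Value after one year: 7,845 × (1 + 0.0631/365)^365 = 7,845 × 1.065128 = $8,355.93.
Effective yield on the $8,000 outlay: 8,355.93 / 8,000 − 1 = 0.044491 = 4.45%.

4.45%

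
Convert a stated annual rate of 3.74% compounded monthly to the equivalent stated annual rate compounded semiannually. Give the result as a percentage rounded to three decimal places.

3.769%

EAR = (1 + 0.0374/12)^12 − 1 = 0.038048.
Solve (1 + r/2)^2 = 1.038048: r/2 = 1.038048^(1/2) − 1 = 0.018846, so r = 0.037693 = 3.769%.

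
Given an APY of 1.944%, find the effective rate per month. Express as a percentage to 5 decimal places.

The per-month rate i satisfies (1 + i)^12 = 1 + 0.01944.
i = 1.01944^(1/12) − 1 = 0.0016057 = 0.16057%.

0.16057%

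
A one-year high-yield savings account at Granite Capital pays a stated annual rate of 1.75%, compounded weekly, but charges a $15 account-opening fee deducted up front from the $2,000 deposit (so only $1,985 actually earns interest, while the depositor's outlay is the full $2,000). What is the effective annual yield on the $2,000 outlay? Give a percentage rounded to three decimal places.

1.002%

Value after one year: 1,985 × (1 + 0.0175/52)^52 = 1,985 × 1.017651 = $2,020.04.
Effective yield on the $2,000 outlay: 2,020.04 / 2,000 − 1 = 0.010019 = 1.002%.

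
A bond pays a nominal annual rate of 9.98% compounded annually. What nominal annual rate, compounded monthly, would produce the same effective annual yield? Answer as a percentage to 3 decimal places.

9.551%

Compounded annually, EAR = nominal = 0.099800.
Solve (1 + r/12)^12 = 1.099800: r/12 = 1.099800^(1/12) − 1 = 0.007959, so r = 0.095506 = 9.551%.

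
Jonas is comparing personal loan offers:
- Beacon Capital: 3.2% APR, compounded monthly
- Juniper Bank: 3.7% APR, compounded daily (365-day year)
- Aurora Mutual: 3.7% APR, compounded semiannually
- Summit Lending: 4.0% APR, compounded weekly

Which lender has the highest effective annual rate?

Beacon Capital: (1 + 0.032/12)^12 − 1 = 3.247%
Juniper Bank: (1 + 0.037/365)^365 − 1 = 3.769%
Aurora Mutual: (1 + 0.037/2)^2 − 1 = 3.734%
Summit Lending: (1 + 0.040/52)^52 − 1 = 4.079%
The highest effective annual rate is Summit Lending at 4.079%.

Summit Lending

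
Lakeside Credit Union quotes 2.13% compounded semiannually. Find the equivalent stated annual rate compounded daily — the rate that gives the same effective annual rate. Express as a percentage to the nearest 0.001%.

2.119%

EAR = (1 + 0.0213/2)^2 − 1 = 0.021413.
Solve (1 + r/365)^365 = 1.021413: r/365 = 1.021413^(1/365) − 1 = 0.000058, so r = 0.021188 = 2.119%.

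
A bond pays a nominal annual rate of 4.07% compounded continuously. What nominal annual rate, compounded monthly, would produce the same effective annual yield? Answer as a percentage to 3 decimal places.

4.077%

EAR under continuous compounding: e^0.0407 − 1 = 0.041540.
Solve (1 + r/12)^12 = 1.041540: r/12 = 1.041540^(1/12) − 1 = 0.003397, so r = 0.040769 = 4.077%.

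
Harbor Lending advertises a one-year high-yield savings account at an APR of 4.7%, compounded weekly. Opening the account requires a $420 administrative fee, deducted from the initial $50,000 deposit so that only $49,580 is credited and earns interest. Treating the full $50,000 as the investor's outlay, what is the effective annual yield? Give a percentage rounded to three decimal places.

3.930%

Value after one year: 49,580 × (1 + 0.047/52)^52 = 49,580 × 1.048100 = $51,964.79.
Effective yield on the $50,000 outlay: 51,964.79 / 50,000 − 1 = 0.039296 = 3.930%.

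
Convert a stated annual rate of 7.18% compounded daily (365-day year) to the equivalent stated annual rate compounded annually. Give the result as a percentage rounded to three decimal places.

7.443%

EAR = (1 + 0.0718/365)^365 − 1 = 0.074433.
Compounded annually, the equivalent nominal rate is the EAR itself: 7.443%.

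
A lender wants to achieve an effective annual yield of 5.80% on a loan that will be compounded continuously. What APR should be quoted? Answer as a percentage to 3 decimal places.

5.638%

Continuous: nominal r satisfies e^r − 1 = 0.0580.
r = ln(1 + 0.0580) = ln(1.0580) = 0.056380 = 5.638%.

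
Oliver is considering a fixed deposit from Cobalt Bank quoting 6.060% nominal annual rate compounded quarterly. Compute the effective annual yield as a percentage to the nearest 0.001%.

EAR = (1 + 0.06060/4)^4 − 1.
= (1 + 0.015150)^4 − 1 = 1.061991 − 1 = 6.199%.

6.199%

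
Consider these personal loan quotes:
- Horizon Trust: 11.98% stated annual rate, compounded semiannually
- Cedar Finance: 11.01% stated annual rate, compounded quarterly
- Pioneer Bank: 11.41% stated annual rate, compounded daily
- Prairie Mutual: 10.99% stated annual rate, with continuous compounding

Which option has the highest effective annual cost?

Horizon Trust: (1 + 0.1198/2)^2 − 1 = 12.339%
Cedar Finance: (1 + 0.1101/4)^4 − 1 = 11.473%
Pioneer Bank: (1 + 0.1141/365)^365 − 1 = 12.084%
Prairie Mutual: e^0.1099 − 1 = 11.617%
The highest effective annual rate is Horizon Trust at 12.339%.

Horizon Trust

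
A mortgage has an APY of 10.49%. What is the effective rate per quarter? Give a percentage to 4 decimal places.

The per-quarter rate i satisfies (1 + i)^4 = 1 + 0.1049.
i = 1.1049^(1/4) − 1 = 0.0252523 = 2.5252%.

2.5252%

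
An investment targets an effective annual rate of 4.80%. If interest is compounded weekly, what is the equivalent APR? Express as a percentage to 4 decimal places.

(1 + r/52)^52 − 1 = 0.0480, so 1 + r/52 = 1.0480^(1/52).
r/52 = 0.000902, so r = 0.046905 = 4.6905%.

4.6905%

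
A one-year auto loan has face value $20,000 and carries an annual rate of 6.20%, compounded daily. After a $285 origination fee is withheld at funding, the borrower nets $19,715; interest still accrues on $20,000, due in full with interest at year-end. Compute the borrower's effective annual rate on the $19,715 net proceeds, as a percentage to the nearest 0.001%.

7.934%

Amount owed after one year: 20,000 × (1 + 0.0620/365)^365 = 20,000 × 1.063957 = $21,279.13.
Effective rate on net proceeds: 21,279.13 / 19,715 − 1 = 0.079337 = 7.934%.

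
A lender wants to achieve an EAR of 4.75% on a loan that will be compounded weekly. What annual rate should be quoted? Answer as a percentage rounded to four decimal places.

4.6427%

(1 + r/52)^52 − 1 = 0.0475, so 1 + r/52 = 1.0475^(1/52).
r/52 = 0.000893, so r = 0.046427 = 4.6427%.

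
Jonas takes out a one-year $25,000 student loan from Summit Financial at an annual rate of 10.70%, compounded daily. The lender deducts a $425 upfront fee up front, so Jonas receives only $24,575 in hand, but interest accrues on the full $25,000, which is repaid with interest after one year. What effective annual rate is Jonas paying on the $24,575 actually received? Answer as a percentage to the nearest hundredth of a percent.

Amount owed after one year: 25,000 × (1 + 0.1070/365)^365 = 25,000 × 1.112917 = $27,822.92.
Effective rate on net proceeds: 27,822.92 / 24,575 − 1 = 0.132164 = 13.22%.

13.22%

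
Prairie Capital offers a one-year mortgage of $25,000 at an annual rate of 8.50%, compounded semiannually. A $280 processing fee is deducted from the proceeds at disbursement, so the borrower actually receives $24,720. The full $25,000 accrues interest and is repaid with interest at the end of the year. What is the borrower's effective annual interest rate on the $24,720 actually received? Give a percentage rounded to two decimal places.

Amount owed after one year: 25,000 × (1 + 0.0850/2)^2 = 25,000 × 1.086806 = $27,170.16.
Effective rate on net proceeds: 27,170.16 / 24,720 − 1 = 0.099116 = 9.91%.

9.91%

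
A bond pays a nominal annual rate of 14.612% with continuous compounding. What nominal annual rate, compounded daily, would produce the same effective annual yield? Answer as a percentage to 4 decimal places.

14.6149%

EAR under continuous compounding: e^0.14612 − 1 = 0.157335.
Solve (1 + r/365)^365 = 1.157335: r/365 = 1.157335^(1/365) − 1 = 0.000400, so r = 0.146149 = 14.6149%.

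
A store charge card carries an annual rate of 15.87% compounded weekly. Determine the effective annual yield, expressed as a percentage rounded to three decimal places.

EAR = (1 + 0.1587/52)^52 − 1.
= (1 + 0.003052)^52 − 1 = 1.171703 − 1 = 17.170%.

17.170%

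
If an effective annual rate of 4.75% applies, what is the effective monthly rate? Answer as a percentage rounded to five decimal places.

The per-month rate i satisfies (1 + i)^12 = 1 + 0.0475.
i = 1.0475^(1/12) − 1 = 0.0038747 = 0.38747%.

0.38747%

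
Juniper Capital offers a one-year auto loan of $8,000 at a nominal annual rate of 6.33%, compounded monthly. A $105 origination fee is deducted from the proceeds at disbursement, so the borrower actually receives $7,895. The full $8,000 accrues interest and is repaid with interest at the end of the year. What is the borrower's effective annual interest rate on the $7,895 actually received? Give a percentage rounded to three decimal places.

7.934%

Amount owed after one year: 8,000 × (1 + 0.0633/12)^12 = 8,000 × 1.065169 = $8,521.35.
Effective rate on net proceeds: 8,521.35 / 7,895 − 1 = 0.079335 = 7.934%.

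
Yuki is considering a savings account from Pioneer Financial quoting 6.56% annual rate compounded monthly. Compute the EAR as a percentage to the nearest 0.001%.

EAR = (1 + 0.0656/12)^12 − 1.
= (1 + 0.005467)^12 − 1 = 1.067609 − 1 = 6.761%.

6.761%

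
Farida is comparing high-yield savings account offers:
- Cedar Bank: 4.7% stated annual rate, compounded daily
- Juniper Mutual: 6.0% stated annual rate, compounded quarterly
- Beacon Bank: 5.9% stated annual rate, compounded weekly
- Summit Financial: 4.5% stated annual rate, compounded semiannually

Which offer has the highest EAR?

Cedar Bank: (1 + 0.047/365)^365 − 1 = 4.812%
Juniper Mutual: (1 + 0.060/4)^4 − 1 = 6.136%
Beacon Bank: (1 + 0.059/52)^52 − 1 = 6.074%
Summit Financial: (1 + 0.045/2)^2 − 1 = 4.551%
The highest effective annual rate is Juniper Mutual at 6.136%.

Juniper Mutual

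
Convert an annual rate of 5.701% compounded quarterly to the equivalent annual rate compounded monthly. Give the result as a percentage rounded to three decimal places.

5.674%

EAR = (1 + 0.05701/4)^4 − 1 = 0.058240.
Solve (1 + r/12)^12 = 1.058240: r/12 = 1.058240^(1/12) − 1 = 0.004728, so r = 0.056741 = 5.674%.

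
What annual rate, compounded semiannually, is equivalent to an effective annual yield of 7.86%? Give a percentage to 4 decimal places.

(1 + r/2)^2 − 1 = 0.0786, so 1 + r/2 = 1.0786^(1/2).
r/2 = 0.038557, so r = 0.077113 = 7.7113%.

7.7113%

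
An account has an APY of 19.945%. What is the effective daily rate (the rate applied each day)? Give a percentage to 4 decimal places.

The per-day rate i satisfies (1 + i)^365 = 1 + 0.19945.
i = 1.19945^(1/365) − 1 = 0.0004984 = 0.0498%.

0.0498%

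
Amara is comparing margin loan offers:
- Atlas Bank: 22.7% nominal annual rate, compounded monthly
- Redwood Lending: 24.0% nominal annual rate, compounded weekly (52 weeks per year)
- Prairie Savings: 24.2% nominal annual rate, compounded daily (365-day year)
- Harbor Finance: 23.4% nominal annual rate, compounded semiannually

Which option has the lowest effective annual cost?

Harbor Finance

Atlas Bank: (1 + 0.227/12)^12 − 1 = 25.217%
Redwood Lending: (1 + 0.240/52)^52 − 1 = 27.055%
Prairie Savings: (1 + 0.242/365)^365 − 1 = 27.369%
Harbor Finance: (1 + 0.234/2)^2 − 1 = 24.769%
The lowest effective annual rate is Harbor Finance at 24.769%.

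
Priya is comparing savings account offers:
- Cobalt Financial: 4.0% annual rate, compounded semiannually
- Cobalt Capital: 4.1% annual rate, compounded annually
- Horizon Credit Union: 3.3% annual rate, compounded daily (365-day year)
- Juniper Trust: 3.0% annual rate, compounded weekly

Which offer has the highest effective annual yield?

Cobalt Capital

Cobalt Financial: (1 + 0.040/2)^2 − 1 = 4.040%
Cobalt Capital: compounded annually, EAR = 4.100%
Horizon Credit Union: (1 + 0.033/365)^365 − 1 = 3.355%
Juniper Trust: (1 + 0.030/52)^52 − 1 = 3.045%
The highest effective annual rate is Cobalt Capital at 4.100%.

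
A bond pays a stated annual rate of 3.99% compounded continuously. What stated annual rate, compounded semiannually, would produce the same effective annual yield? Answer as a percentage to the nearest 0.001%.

4.030%

EAR under continuous compounding: e^0.0399 − 1 = 0.040707.
Solve (1 + r/2)^2 = 1.040707: r/2 = 1.040707^(1/2) − 1 = 0.020150, so r = 0.040301 = 4.030%.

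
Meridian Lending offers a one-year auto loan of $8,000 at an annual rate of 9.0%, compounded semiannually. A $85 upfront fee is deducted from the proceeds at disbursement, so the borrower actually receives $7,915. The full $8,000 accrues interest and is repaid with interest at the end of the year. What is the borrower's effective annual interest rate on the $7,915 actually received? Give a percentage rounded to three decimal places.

10.375%

Amount owed after one year: 8,000 × (1 + 0.090/2)^2 = 8,000 × 1.092025 = $8,736.20.
Effective rate on net proceeds: 8,736.20 / 7,915 − 1 = 0.103752 = 10.375%.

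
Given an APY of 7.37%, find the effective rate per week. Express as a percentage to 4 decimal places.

The per-week rate i satisfies (1 + i)^52 = 1 + 0.0737.
i = 1.0737^(1/52) − 1 = 0.0013684 = 0.1368%.

0.1368%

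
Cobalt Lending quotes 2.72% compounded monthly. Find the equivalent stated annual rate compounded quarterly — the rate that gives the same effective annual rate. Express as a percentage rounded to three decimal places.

EAR = (1 + 0.0272/12)^12 − 1 = 0.027542.
Solve (1 + r/4)^4 = 1.027542: r/4 = 1.027542^(1/4) − 1 = 0.006815, so r = 0.027262 = 2.726%.

2.726%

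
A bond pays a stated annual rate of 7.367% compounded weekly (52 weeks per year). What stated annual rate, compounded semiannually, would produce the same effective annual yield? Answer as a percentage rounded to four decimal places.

7.4990%

EAR = (1 + 0.07367/52)^52 − 1 = 0.076395.
Solve (1 + r/2)^2 = 1.076395: r/2 = 1.076395^(1/2) − 1 = 0.037495, so r = 0.074990 = 7.4990%.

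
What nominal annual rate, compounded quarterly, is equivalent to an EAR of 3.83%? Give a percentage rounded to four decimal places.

3.7762%

(1 + r/4)^4 − 1 = 0.0383, so 1 + r/4 = 1.0383^(1/4).
r/4 = 0.009440, so r = 0.037762 = 3.7762%.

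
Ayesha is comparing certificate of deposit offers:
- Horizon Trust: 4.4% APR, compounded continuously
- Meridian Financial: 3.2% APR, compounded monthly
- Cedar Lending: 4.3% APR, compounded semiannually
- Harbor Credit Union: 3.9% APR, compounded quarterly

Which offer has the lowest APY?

Meridian Financial

Horizon Trust: e^0.044 − 1 = 4.498%
Meridian Financial: (1 + 0.032/12)^12 − 1 = 3.247%
Cedar Lending: (1 + 0.043/2)^2 − 1 = 4.346%
Harbor Credit Union: (1 + 0.039/4)^4 − 1 = 3.957%
The lowest effective annual rate is Meridian Financial at 3.247%.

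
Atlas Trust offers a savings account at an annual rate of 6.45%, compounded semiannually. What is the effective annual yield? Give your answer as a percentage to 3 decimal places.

6.554%

EAR = (1 + 0.0645/2)^2 − 1.
= 1.065540 − 1 = 6.554%.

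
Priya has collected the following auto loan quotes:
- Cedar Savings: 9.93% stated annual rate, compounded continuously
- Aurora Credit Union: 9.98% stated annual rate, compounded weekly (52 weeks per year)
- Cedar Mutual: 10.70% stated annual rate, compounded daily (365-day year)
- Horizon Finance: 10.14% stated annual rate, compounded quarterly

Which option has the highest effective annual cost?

Cedar Mutual

Cedar Savings: e^0.0993 − 1 = 10.440%
Aurora Credit Union: (1 + 0.0998/52)^52 − 1 = 10.484%
Cedar Mutual: (1 + 0.1070/365)^365 − 1 = 11.292%
Horizon Finance: (1 + 0.1014/4)^4 − 1 = 10.532%
The highest effective annual rate is Cedar Mutual at 11.292%.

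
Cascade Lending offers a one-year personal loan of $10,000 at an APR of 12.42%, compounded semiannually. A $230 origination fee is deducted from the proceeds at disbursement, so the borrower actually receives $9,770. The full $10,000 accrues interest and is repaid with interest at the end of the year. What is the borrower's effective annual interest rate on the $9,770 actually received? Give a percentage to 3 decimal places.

Amount owed after one year: 10,000 × (1 + 0.1242/2)^2 = 10,000 × 1.128056 = $11,280.56.
Effective rate on net proceeds: 11,280.56 / 9,770 − 1 = 0.154612 = 15.461%.

15.461%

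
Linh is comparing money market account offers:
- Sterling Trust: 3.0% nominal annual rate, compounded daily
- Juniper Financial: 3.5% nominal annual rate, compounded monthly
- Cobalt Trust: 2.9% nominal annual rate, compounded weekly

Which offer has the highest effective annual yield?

Juniper Financial

Sterling Trust: (1 + 0.030/365)^365 − 1 = 3.045%
Juniper Financial: (1 + 0.035/12)^12 − 1 = 3.557%
Cobalt Trust: (1 + 0.029/52)^52 − 1 = 2.942%
The highest effective annual rate is Juniper Financial at 3.557%.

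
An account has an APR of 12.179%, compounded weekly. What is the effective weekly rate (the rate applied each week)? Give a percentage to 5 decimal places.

0.23421%

With a nominal annual rate compounded weekly, the periodic rate is the nominal rate divided by 52.
i = 0.12179 / 52 = 0.0023421 = 0.23421%.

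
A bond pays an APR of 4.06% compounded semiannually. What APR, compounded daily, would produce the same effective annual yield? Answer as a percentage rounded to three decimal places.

4.020%

EAR = (1 + 0.0406/2)^2 − 1 = 0.041012.
Solve (1 + r/365)^365 = 1.041012: r/365 = 1.041012^(1/365) − 1 = 0.000110, so r = 0.040196 = 4.020%.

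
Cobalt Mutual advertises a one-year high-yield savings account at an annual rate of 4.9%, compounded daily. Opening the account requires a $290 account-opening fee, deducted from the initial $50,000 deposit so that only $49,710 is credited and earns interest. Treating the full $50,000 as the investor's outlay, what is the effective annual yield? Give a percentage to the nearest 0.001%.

Value after one year: 49,710 × (1 + 0.049/365)^365 = 49,710 × 1.050217 = $52,206.28.
Effective yield on the $50,000 outlay: 52,206.28 / 50,000 − 1 = 0.044126 = 4.413%.

4.413%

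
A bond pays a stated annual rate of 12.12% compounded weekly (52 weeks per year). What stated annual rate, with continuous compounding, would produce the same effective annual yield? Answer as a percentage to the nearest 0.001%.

12.106%

EAR = (1 + 0.1212/52)^52 − 1 = 0.128691.
Equivalent continuous rate: r = ln(1 + 0.128691) = 0.121059 = 12.106%.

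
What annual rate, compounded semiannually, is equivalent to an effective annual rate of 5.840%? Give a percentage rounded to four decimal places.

(1 + r/2)^2 − 1 = 0.05840, so 1 + r/2 = 1.05840^(1/2).
r/2 = 0.028786, so r = 0.057571 = 5.7571%.

5.7571%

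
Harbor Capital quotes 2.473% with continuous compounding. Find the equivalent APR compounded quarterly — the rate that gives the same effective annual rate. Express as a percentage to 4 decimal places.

2.4807%

EAR under continuous compounding: e^0.02473 − 1 = 0.025038.
Solve (1 + r/4)^4 = 1.025038: r/4 = 1.025038^(1/4) − 1 = 0.006202, so r = 0.024807 = 2.4807%.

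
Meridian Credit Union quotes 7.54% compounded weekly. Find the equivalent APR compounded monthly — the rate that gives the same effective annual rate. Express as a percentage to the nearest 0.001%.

7.558%

EAR = (1 + 0.0754/52)^52 − 1 = 0.078257.
Solve (1 + r/12)^12 = 1.078257: r/12 = 1.078257^(1/12) − 1 = 0.006299, so r = 0.075582 = 7.558%.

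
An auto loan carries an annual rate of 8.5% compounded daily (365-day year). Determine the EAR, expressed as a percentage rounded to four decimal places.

8.8706%

EAR = (1 + 0.085/365)^365 − 1.
= 1.088706 − 1 = 8.8706%.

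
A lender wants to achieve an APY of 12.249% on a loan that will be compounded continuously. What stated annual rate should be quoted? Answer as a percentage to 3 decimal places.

11.555%

Continuous: nominal r satisfies e^r − 1 = 0.12249.
r = ln(1 + 0.12249) = ln(1.12249) = 0.115549 = 11.555%.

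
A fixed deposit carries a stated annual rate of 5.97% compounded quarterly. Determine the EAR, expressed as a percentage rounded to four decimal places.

EAR = (1 + 0.0597/4)^4 − 1.
= (1 + 0.014925)^4 − 1 = 1.061050 − 1 = 6.1050%.

6.1050%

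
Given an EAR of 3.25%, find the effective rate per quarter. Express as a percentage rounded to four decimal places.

The per-quarter rate i satisfies (1 + i)^4 = 1 + 0.0325.
i = 1.0325^(1/4) − 1 = 0.0080278 = 0.8028%.

0.8028%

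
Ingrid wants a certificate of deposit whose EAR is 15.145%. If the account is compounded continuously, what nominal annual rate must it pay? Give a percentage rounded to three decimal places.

Continuous: nominal r satisfies e^r − 1 = 0.15145.
r = ln(1 + 0.15145) = ln(1.15145) = 0.141022 = 14.102%.

14.102%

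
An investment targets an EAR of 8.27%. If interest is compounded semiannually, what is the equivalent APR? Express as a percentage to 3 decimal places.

8.106%

(1 + r/2)^2 − 1 = 0.0827, so 1 + r/2 = 1.0827^(1/2).
r/2 = 0.040529, so r = 0.081057 = 8.106%.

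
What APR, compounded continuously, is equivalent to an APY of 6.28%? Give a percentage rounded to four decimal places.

6.0907%

Continuous: nominal r satisfies e^r − 1 = 0.0628.
r = ln(1 + 0.0628) = ln(1.0628) = 0.060907 = 6.0907%.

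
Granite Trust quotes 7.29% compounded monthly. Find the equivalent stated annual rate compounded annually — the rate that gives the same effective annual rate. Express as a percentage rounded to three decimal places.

7.539%

EAR = (1 + 0.0729/12)^12 − 1 = 0.075386.
Compounded annually, the equivalent nominal rate is the EAR itself: 7.539%.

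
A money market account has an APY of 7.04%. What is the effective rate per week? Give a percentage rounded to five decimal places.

0.13092%

The per-week rate i satisfies (1 + i)^52 = 1 + 0.0704.
i = 1.0704^(1/52) − 1 = 0.0013092 = 0.13092%.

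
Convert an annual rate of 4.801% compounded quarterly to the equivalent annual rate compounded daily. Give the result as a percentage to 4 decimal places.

4.7727%

EAR = (1 + 0.04801/4)^4 − 1 = 0.048881.
Solve (1 + r/365)^365 = 1.048881: r/365 = 1.048881^(1/365) − 1 = 0.000131, so r = 0.047727 = 4.7727%.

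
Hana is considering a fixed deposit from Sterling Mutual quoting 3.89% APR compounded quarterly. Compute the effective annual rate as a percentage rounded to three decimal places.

3.947%

EAR = (1 + 0.0389/4)^4 − 1.
= (1 + 0.009725)^4 − 1 = 1.039471 − 1 = 3.947%.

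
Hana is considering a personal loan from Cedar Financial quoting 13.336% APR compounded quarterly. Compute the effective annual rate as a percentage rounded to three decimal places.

14.018%

EAR = (1 + 0.13336/4)^4 − 1.
= 1.140179 − 1 = 14.018%.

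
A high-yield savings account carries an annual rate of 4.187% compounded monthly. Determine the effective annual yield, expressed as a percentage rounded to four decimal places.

EAR = (1 + 0.04187/12)^12 − 1.
= 1.042683 − 1 = 4.2683%.

4.2683%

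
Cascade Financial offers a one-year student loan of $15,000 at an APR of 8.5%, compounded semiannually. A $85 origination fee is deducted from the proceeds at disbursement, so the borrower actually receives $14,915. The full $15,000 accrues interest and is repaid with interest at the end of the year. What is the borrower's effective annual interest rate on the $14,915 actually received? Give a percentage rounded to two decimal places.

Amount owed after one year: 15,000 × (1 + 0.085/2)^2 = 15,000 × 1.086806 = $16,302.09.
Effective rate on net proceeds: 16,302.09 / 14,915 − 1 = 0.093000 = 9.30%.

9.30%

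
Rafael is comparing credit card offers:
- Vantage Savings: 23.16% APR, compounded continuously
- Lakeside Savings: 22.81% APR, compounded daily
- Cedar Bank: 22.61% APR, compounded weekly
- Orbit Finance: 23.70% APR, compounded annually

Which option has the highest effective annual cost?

Vantage Savings

Vantage Savings: e^0.2316 − 1 = 26.062%
Lakeside Savings: (1 + 0.2281/365)^365 − 1 = 25.612%
Cedar Bank: (1 + 0.2261/52)^52 − 1 = 25.309%
Orbit Finance: compounded annually, EAR = 23.700%
The highest effective annual rate is Vantage Savings at 26.062%.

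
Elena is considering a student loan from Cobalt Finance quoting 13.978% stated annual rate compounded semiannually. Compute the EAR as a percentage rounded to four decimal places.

14.4665%

EAR = (1 + 0.13978/2)^2 − 1.
= (1 + 0.069890)^2 − 1 = 1.144665 − 1 = 14.4665%.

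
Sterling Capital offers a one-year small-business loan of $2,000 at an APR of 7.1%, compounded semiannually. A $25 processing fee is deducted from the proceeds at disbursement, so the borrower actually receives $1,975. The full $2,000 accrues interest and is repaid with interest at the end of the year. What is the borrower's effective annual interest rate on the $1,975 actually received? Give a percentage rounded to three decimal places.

8.583%

Amount owed after one year: 2,000 × (1 + 0.071/2)^2 = 2,000 × 1.072260 = $2,144.52.
Effective rate on net proceeds: 2,144.52 / 1,975 − 1 = 0.085833 = 8.583%.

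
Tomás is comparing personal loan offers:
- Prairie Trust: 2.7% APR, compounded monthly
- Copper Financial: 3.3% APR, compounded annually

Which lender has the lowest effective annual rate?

Prairie Trust: (1 + 0.027/12)^12 − 1 = 2.734%
Copper Financial: compounded annually, EAR = 3.300%
The lowest effective annual rate is Prairie Trust at 2.734%.

Prairie Trust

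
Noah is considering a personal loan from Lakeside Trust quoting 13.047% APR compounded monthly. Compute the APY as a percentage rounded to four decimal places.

EAR = (1 + 0.13047/12)^12 − 1.
= 1.138562 − 1 = 13.8562%.

13.8562%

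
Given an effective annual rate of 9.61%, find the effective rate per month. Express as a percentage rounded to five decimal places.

0.76758%

The per-month rate i satisfies (1 + i)^12 = 1 + 0.0961.
i = 1.0961^(1/12) − 1 = 0.0076758 = 0.76758%.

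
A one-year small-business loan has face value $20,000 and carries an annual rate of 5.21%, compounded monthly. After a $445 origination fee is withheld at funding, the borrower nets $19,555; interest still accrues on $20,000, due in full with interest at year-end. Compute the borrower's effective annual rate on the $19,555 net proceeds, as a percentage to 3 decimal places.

Amount owed after one year: 20,000 × (1 + 0.0521/12)^12 = 20,000 × 1.053362 = $21,067.25.
Effective rate on net proceeds: 21,067.25 / 19,555 − 1 = 0.077333 = 7.733%.

7.733%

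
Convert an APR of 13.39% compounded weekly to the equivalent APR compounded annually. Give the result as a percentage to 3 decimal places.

14.308%

EAR = (1 + 0.1339/52)^52 − 1 = 0.143082.
Compounded annually, the equivalent nominal rate is the EAR itself: 14.308%.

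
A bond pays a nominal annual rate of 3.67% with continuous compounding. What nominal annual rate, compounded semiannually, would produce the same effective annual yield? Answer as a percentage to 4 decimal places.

EAR under continuous compounding: e^0.0367 − 1 = 0.037382.
Solve (1 + r/2)^2 = 1.037382: r/2 = 1.037382^(1/2) − 1 = 0.018519, so r = 0.037039 = 3.7039%.

3.7039%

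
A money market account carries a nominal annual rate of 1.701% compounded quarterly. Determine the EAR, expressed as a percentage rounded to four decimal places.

1.7119%

EAR = (1 + 0.01701/4)^4 − 1.
= 1.017119 − 1 = 1.7119%.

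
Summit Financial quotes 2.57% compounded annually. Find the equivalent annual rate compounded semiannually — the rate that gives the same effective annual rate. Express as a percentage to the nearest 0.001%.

2.554%

Compounded annually, EAR = nominal = 0.025700.
Solve (1 + r/2)^2 = 1.025700: r/2 = 1.025700^(1/2) − 1 = 0.012768, so r = 0.025537 = 2.554%.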